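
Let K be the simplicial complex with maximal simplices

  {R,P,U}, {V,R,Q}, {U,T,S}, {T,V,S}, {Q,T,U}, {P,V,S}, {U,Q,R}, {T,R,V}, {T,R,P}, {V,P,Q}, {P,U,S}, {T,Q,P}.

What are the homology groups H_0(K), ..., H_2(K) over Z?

Take the total order P < Q < R < S < T < U < V on the vertex set. Then K (dimension 2) consists of the simplices:

  0-simplices (7): P, Q, R, S, T, U, V
  1-simplices (18): PQ, PR, PS, PT, PU, PV, QR, QT, QU, QV, RT, RU, RV, ST, SU, SV, TU, TV
  2-simplices (12): PQT, PQV, PRT, PRU, PSU, PSV, QRU, QRV, QTU, RTV, STU, STV

so the chain groups are C_0 ≅ Z^7, C_1 ≅ Z^18, C_2 ≅ Z^12.

The boundary map ∂_1: C_1 → C_0 maps an edge to its endpoints' difference, ∂[p,q] = q − p.
As a 7×18 matrix over Z this has rank 6, with invariant factors (1,1,1,1,1,1).

Boundary ∂_2: C_2 → C_1 sends each 2-simplex [p,q,r] to [q,r] − [p,r] + [p,q]. For instance
  ∂RTV = TV − RV + RT,
  ∂PRU = RU − PU + PR.
As a 18×12 matrix over Z this has rank 12, with invariant factors (1,1,1,1,1,1,1,1,1,1,1,2).

From H_k ≅ ker(∂_k) / im(∂_{k+1}) we obtain:

  H_0: rank C_0 − rank ∂_1 = 7 − 6 = 1, and the invariant factors of ∂_1 are all 1, so H_0 ≅ Z.
  H_1: rank ker ∂_1 − rank ∂_2 = (18 − 6) − 12 = 0, and ∂_2 has invariant factor 2 > 1, so H_1 ≅ Z/2.
  H_2: rank ker ∂_2 − rank ∂_3 = (12 − 12) − 0 = 0, and there is no ∂_3, so H_2 ≅ 0.

H_0 ≅ Z,  H_1 ≅ Z/2,  H_2 = 0.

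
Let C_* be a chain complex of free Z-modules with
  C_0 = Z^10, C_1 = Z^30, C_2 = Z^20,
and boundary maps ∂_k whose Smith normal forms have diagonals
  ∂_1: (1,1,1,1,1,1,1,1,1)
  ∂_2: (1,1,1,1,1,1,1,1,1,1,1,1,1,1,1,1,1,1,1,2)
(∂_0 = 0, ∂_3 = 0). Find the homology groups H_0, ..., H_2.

H_0: b_0 = 10 − 0 − 9 = 1; torsion from ∂_1 factors > 1: none. So H_0 ≅ Z.
H_1: b_1 = 30 − 9 − 20 = 1; torsion from ∂_2 factors > 1: [2]. So H_1 ≅ Z ⊕ Z/2.
H_2: b_2 = 20 − 20 − 0 = 0; torsion from ∂_3 factors > 1: none. So H_2 ≅ 0.

H_0 ≅ Z,  H_1 ≅ Z ⊕ Z/2,  H_2 = 0.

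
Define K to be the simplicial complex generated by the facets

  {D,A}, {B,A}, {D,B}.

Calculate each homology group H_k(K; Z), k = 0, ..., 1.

H_0 = Z,  H_1 = Z.

Fix the vertex order A < B < D and write every simplex with vertices in increasing order. Then dim K = 1 and the simplices of K are:

  0-simplices (3): A, B, D
  1-simplices (3): AB, AD, BD

giving chain groups C_0 ≅ Z^3, C_1 ≅ Z^3.

Boundary ∂_1: C_1 → C_0 sends each edge [p,q] (with p < q) to q − p. For instance
  ∂BD = D − B.
This gives a 3×3 integer matrix of rank 2; reducing to Smith normal form yields diagonal entries (1,1).

From H_k ≅ ker(∂_k) / im(∂_{k+1}) we obtain:

  H_0: rank C_0 − rank ∂_1 = 3 − 2 = 1, and the invariant factors of ∂_1 are all 1, so H_0 = Z.
  H_1: rank ker ∂_1 − rank ∂_2 = (3 − 2) − 0 = 1, and there is no ∂_2, so H_1 = Z.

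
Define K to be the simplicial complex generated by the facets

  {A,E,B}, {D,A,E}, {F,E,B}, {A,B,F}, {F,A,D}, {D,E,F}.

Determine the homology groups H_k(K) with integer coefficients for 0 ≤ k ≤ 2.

H_0 = Z,  H_1 = 0,  H_2 = Z.

We work with the vertex ordering A < B < D < E < F. The simplices of K, each written with vertices in increasing order, are:

  0-simplices (5): A, B, D, E, F
  1-simplices (9): AB, AD, AE, AF, BE, BF, DE, DF, EF
  2-simplices (6): ABE, ABF, ADE, ADF, BEF, DEF

giving chain groups C_0 ≅ Z^5, C_1 ≅ Z^9, C_2 ≅ Z^6.

Boundary ∂_1: C_1 → C_0 is given by ∂[p,q] = [q] − [p]. For instance
  ∂BF = F − B.
The resulting 5×9 matrix has rank 4, and its Smith normal form has invariant factors (1,1,1,1).

Boundary ∂_2: C_2 → C_1 acts by ∂[p,q,r] = [q,r] − [p,r] + [p,q]. For instance
  ∂ABE = BE − AE + AB,
  ∂BEF = EF − BF + BE.
The resulting 9×6 matrix has rank 5, and its Smith normal form has invariant factors (1,1,1,1,1).

Now H_k = ker ∂_k / im ∂_{k+1}, so:

  H_0: rank C_0 − rank ∂_1 = 5 − 4 = 1, and the invariant factors of ∂_1 are all 1, so H_0 = Z.
  H_1: rank ker ∂_1 − rank ∂_2 = (9 − 4) − 5 = 0, and the invariant factors of ∂_2 are all 1, so H_1 = 0.
  H_2: rank ker ∂_2 − rank ∂_3 = (6 − 5) − 0 = 1, and there is no ∂_3, so H_2 = Z.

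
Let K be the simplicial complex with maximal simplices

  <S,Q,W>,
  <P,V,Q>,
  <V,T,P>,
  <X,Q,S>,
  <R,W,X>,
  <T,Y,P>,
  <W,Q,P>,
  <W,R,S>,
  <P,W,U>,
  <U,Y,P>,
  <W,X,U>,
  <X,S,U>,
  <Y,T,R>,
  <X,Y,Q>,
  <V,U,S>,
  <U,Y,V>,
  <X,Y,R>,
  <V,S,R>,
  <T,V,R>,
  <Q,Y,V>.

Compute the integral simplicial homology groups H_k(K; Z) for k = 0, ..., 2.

Order the vertices as P < Q < R < S < T < U < V < W < X < Y. Listing each simplex with vertices in this order, K has dimension 2 with simplices:

  0-simplices (10): P, Q, R, S, T, U, V, W, X, Y
  1-simplices (30): PQ, PT, PU, PV, PW, PY, QS, QV, QW, QX, QY, RS, RT, RV, RW, RX, RY, SU, SV, SW, SX, TV, TY, UV, UW, UX, UY, VY, WX, XY
  2-simplices (20): PQV, PQW, PTV, PTY, PUW, PUY, QSW, QSX, QVY, QXY, RSV, RSW, RTV, RTY, RWX, RXY, SUV, SUX, UVY, UWX

Hence C_0 ≅ Z^10, C_1 ≅ Z^30, C_2 ≅ Z^20.

∂_1: C_1 → C_0 is given by ∂[p,q] = [q] − [p].
This gives a 10×30 integer matrix of rank 9; reducing to Smith normal form yields diagonal entries (1,1,1,1,1,1,1,1,1).

∂_2: C_2 → C_1 maps a triangle to the signed sum of its edges. For instance
  ∂QVY = VY − QY + QV,
  ∂RWX = WX − RX + RW.
As a 30×20 matrix over Z this has rank 20, with invariant factors (1,1,1,1,1,1,1,1,1,1,1,1,1,1,1,1,1,1,1,2).

Computing H_k = (kernel of ∂_k) / (image of ∂_{k+1}):

  H_0: rank C_0 − rank ∂_1 = 10 − 9 = 1, and the invariant factors of ∂_1 are all 1, so H_0 ≅ Z.
  H_1: rank ker ∂_1 − rank ∂_2 = (30 − 9) − 20 = 1, and ∂_2 has invariant factor 2 > 1, so H_1 ≅ Z ⊕ Z_2.
  H_2: rank ker ∂_2 − rank ∂_3 = (20 − 20) − 0 = 0, and there is no ∂_3, so H_2 ≅ 0.

H_0 ≅ Z,  H_1 ≅ Z ⊕ Z_2,  H_2 = 0.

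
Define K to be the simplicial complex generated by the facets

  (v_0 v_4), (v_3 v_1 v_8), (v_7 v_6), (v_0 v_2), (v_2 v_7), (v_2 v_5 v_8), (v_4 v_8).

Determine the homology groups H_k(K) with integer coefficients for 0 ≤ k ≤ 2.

We work with the vertex ordering v_0 < v_1 < v_2 < v_3 < v_4 < v_5 < v_6 < v_7 < v_8. The simplices of K, each written with vertices in increasing order, are:

  0-simplices (9): [v_0], [v_1], [v_2], [v_3], [v_4], [v_5], [v_6], [v_7], [v_8]
  1-simplices (11): [v_0,v_2], [v_0,v_4], [v_1,v_3], [v_1,v_8], [v_2,v_5], [v_2,v_7], [v_2,v_8], [v_3,v_8], [v_4,v_8], [v_5,v_8], [v_6,v_7]
  2-simplices (2): [v_1,v_3,v_8], [v_2,v_5,v_8]

Hence C_0 ≅ Z^9, C_1 ≅ Z^11, C_2 ≅ Z^2.

The boundary map ∂_1: C_1 → C_0 sends each edge [p,q] (with p < q) to q − p. For instance
  ∂[v_4,v_8] = [v_8] − [v_4].
As a 9×11 matrix over Z this has rank 8, with invariant factors (1,1,1,1,1,1,1,1).

∂_2: C_2 → C_1 sends each 2-simplex [p,q,r] to [q,r] − [p,r] + [p,q]. For instance
  ∂[v_1,v_3,v_8] = [v_3,v_8] − [v_1,v_8] + [v_1,v_3],
  ∂[v_2,v_5,v_8] = [v_5,v_8] − [v_2,v_8] + [v_2,v_5].
The 11×2 boundary matrix has rank 2 and Smith normal form diag(1,1).

From H_k ≅ ker(∂_k) / im(∂_{k+1}) we obtain:

  H_0: rank C_0 − rank ∂_1 = 9 − 8 = 1, and the invariant factors of ∂_1 are all 1, so H_0 = Z.
  H_1: rank ker ∂_1 − rank ∂_2 = (11 − 8) − 2 = 1, and the invariant factors of ∂_2 are all 1, so H_1 = Z.
  H_2: rank ker ∂_2 − rank ∂_3 = (2 − 2) − 0 = 0, and there is no ∂_3, so H_2 = 0.

H_0 = Z,  H_1 = Z,  H_2 = 0.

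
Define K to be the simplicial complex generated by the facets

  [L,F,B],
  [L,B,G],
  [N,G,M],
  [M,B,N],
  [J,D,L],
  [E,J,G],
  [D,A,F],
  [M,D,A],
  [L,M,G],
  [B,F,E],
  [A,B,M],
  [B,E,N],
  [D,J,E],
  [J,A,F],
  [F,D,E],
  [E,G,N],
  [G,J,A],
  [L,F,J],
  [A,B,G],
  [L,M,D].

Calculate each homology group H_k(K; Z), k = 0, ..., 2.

Order the vertices as A < B < D < E < F < G < J < L < M < N. Listing each simplex with vertices in this order, K has dimension 2 with simplices:

  0-simplices (10): A, B, D, E, F, G, J, L, M, N
  1-simplices (30): AB, AD, AF, AG, AJ, AM, BE, BF, BG, BL, BM, BN, DE, DF, DJ, DL, DM, EF, EG, EJ, EN, FJ, FL, GJ, GL, GM, GN, JL, LM, MN
  2-simplices (20): ABG, ABM, ADF, ADM, AFJ, AGJ, BEF, BEN, BFL, BGL, BMN, DEF, DEJ, DJL, DLM, EGJ, EGN, FJL, GLM, GMN

giving chain groups C_0 ≅ Z^10, C_1 ≅ Z^30, C_2 ≅ Z^20.

Boundary ∂_1: C_1 → C_0 sends each edge [p,q] (with p < q) to q − p.
This gives a 10×30 integer matrix of rank 9; reducing to Smith normal form yields diagonal entries (1,1,1,1,1,1,1,1,1).

The boundary map ∂_2: C_2 → C_1 acts by ∂[p,q,r] = [q,r] − [p,r] + [p,q]. For instance
  ∂AGJ = GJ − AJ + AG,
  ∂DEF = EF − DF + DE.
The 30×20 boundary matrix has rank 20 and Smith normal form diag(1,1,1,1,1,1,1,1,1,1,1,1,1,1,1,1,1,1,1,2).

Computing H_k = (kernel of ∂_k) / (image of ∂_{k+1}):

  H_0: rank C_0 − rank ∂_1 = 10 − 9 = 1, and the invariant factors of ∂_1 are all 1, so H_0 = Z.
  H_1: rank ker ∂_1 − rank ∂_2 = (30 − 9) − 20 = 1, and ∂_2 has invariant factor 2 > 1, so H_1 = Z ⊕ Z/2.
  H_2: rank ker ∂_2 − rank ∂_3 = (20 − 20) − 0 = 0, and there is no ∂_3, so H_2 = 0.

H_0 ≅ Z,  H_1 ≅ Z ⊕ Z/2,  H_2 = 0.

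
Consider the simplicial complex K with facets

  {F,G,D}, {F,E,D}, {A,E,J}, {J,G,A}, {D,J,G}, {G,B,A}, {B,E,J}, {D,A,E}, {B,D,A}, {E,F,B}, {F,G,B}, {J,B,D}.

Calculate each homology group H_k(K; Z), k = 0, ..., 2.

H_0 ≅ Z,  H_1 ≅ Z_2,  H_2 = 0.

K has 7 vertices, 18 edges, 12 triangles.
rank ∂_0 = 0, rank ∂_1 = 6 ⇒ b_0 = 7 − 0 − 6 = 1; all invariant factors of ∂_1 are 1 so no torsion. So H_0 = Z.
rank ∂_1 = 6, rank ∂_2 = 12 ⇒ b_1 = 18 − 6 − 12 = 0; ∂_2 has invariant factor(s) [2] giving torsion. So H_1 = Z_2.
rank ∂_2 = 12, rank ∂_3 = 0 ⇒ b_2 = 12 − 12 − 0 = 0. So H_2 = 0.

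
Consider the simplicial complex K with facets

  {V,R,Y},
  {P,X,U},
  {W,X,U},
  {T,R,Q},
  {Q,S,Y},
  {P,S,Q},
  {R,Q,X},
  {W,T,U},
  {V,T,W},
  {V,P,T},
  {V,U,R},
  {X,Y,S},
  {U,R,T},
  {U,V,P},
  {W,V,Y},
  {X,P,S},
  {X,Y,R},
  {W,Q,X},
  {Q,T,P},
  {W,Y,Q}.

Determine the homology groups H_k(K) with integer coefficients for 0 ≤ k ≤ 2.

We work with the vertex ordering P < Q < R < S < T < U < V < W < X < Y. The simplices of K, each written with vertices in increasing order, are:

  0-simplices (10): P, Q, R, S, T, U, V, W, X, Y
  1-simplices (30): PQ, PS, PT, PU, PV, PX, QR, QS, QT, QW, QX, QY, RT, RU, RV, RX, RY, SX, SY, TU, TV, TW, UV, UW, UX, VW, VY, WX, WY, XY
  2-simplices (20): PQS, PQT, PSX, PTV, PUV, PUX, QRT, QRX, QSY, QWX, QWY, RTU, RUV, RVY, RXY, SXY, TUW, TVW, UWX, VWY

giving chain groups C_0 ≅ Z^10, C_1 ≅ Z^30, C_2 ≅ Z^20.

Boundary ∂_1: C_1 → C_0 is given by ∂[p,q] = [q] − [p]. For instance
  ∂PQ = Q − P.
As a 10×30 matrix over Z this has rank 9, with invariant factors (1,1,1,1,1,1,1,1,1).

∂_2: C_2 → C_1 sends each 2-simplex [p,q,r] to [q,r] − [p,r] + [p,q]. For instance
  ∂RUV = UV − RV + RU,
  ∂PSX = SX − PX + PS.
As a 30×20 matrix over Z this has rank 20, with invariant factors (1,1,1,1,1,1,1,1,1,1,1,1,1,1,1,1,1,1,1,2).

Now H_k = ker ∂_k / im ∂_{k+1}, so:

  H_0: rank C_0 − rank ∂_1 = 10 − 9 = 1, and the invariant factors of ∂_1 are all 1, so H_0 ≅ Z.
  H_1: rank ker ∂_1 − rank ∂_2 = (30 − 9) − 20 = 1, and ∂_2 has invariant factor 2 > 1, so H_1 ≅ Z ⊕ Z/2.
  H_2: rank ker ∂_2 − rank ∂_3 = (20 − 20) − 0 = 0, and there is no ∂_3, so H_2 ≅ 0.

As a check, the Euler characteristic is 10 − 30 + 20 = 0, which agrees with 1 − 1 + 0 = 0.
(K is a triangulation of the Klein bottle.)

H_0 ≅ Z,  H_1 ≅ Z ⊕ Z/2,  H_2 = 0.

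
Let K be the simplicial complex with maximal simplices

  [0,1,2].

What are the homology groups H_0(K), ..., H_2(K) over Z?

H_0 = Z,  H_1 = 0,  H_2 = 0.

We work with the vertex ordering 0 < 1 < 2. The simplices of K, each written with vertices in increasing order, are:

  0-simplices (3): [0], [1], [2]
  1-simplices (3): [0,1], [0,2], [1,2]
  2-simplices (1): [0,1,2]

so the chain groups are C_0 ≅ Z^3, C_1 ≅ Z^3, C_2 ≅ Z^1.

The boundary map ∂_1: C_1 → C_0 maps an edge to its endpoints' difference, ∂[p,q] = q − p.
The resulting 3×3 matrix has rank 2, and its Smith normal form has invariant factors (1,1).

Boundary ∂_2: C_2 → C_1 maps a triangle to the signed sum of its edges. For instance
  ∂[0,1,2] = [1,2] − [0,2] + [0,1].
This gives a 3×1 integer matrix of rank 1; reducing to Smith normal form yields diagonal entries (1).

Computing H_k = (kernel of ∂_k) / (image of ∂_{k+1}):

  H_0: rank C_0 − rank ∂_1 = 3 − 2 = 1, and the invariant factors of ∂_1 are all 1, so H_0 = Z.
  H_1: rank ker ∂_1 − rank ∂_2 = (3 − 2) − 1 = 0, and the invariant factors of ∂_2 are all 1, so H_1 = 0.
  H_2: rank ker ∂_2 − rank ∂_3 = (1 − 1) − 0 = 0, and there is no ∂_3, so H_2 = 0.

As a check, the Euler characteristic is 3 − 3 + 1 = 1, which agrees with 1 − 0 + 0 = 1.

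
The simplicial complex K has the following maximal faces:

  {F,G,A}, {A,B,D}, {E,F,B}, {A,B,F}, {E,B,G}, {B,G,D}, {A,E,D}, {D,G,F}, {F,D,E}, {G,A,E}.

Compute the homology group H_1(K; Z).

H_1 ≅ Z/2.

Fix the vertex order A < B < D < E < F < G and write every simplex with vertices in increasing order. Then dim K = 2 and the simplices of K are:

  0-simplices (6): A, B, D, E, F, G
  1-simplices (15): AB, AD, AE, AF, AG, BD, BE, BF, BG, DE, DF, DG, EF, EG, FG
  2-simplices (10): ABD, ABF, ADE, AEG, AFG, BDG, BEF, BEG, DEF, DFG

giving chain groups C_0 ≅ Z^6, C_1 ≅ Z^15, C_2 ≅ Z^10.

∂_1: C_1 → C_0 sends each edge [p,q] (with p < q) to q − p. For instance
  ∂DF = F − D.
The 6×15 boundary matrix has rank 5 and Smith normal form diag(1,1,1,1,1).

The boundary map ∂_2: C_2 → C_1 sends each 2-simplex [p,q,r] to [q,r] − [p,r] + [p,q]. For instance
  ∂AFG = FG − AG + AF,
  ∂AEG = EG − AG + AE.
As a 15×10 matrix over Z this has rank 10, with invariant factors (1,1,1,1,1,1,1,1,1,2).

From H_k ≅ ker(∂_k) / im(∂_{k+1}) we obtain:

  H_1: rank ker ∂_1 − rank ∂_2 = (15 − 5) − 10 = 0, and ∂_2 has invariant factor 2 > 1, so H_1 ≅ Z/2.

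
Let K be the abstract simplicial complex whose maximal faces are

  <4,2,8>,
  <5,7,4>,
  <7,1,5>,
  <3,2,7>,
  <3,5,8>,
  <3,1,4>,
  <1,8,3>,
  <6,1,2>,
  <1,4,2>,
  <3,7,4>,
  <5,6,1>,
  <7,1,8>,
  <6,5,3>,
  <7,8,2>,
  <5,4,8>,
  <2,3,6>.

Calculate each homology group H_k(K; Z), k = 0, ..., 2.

Fix the vertex order 1 < 2 < 3 < 4 < 5 < 6 < 7 < 8 and write every simplex with vertices in increasing order. Then dim K = 2 and the simplices of K are:

  0-simplices (8): [1], [2], [3], [4], [5], [6], [7], [8]
  1-simplices (24): (24 of them)
  2-simplices (16): [1,2,4], [1,2,6], [1,3,4], [1,3,8], [1,5,6], [1,5,7], [1,7,8], [2,3,6], [2,3,7], [2,4,8], [2,7,8], [3,4,7], [3,5,6], [3,5,8], [4,5,7], [4,5,8]

so the chain groups are C_0 ≅ Z^8, C_1 ≅ Z^24, C_2 ≅ Z^16.

∂_1: C_1 → C_0 is given by ∂[p,q] = [q] − [p].
This gives a 8×24 integer matrix of rank 7; reducing to Smith normal form yields diagonal entries (1,1,1,1,1,1,1).

Boundary ∂_2: C_2 → C_1 maps a triangle to the signed sum of its edges. For instance
  ∂[3,5,6] = [5,6] − [3,6] + [3,5],
  ∂[1,3,8] = [3,8] − [1,8] + [1,3].
The resulting 24×16 matrix has rank 15, and its Smith normal form has invariant factors (1,1,1,1,1,1,1,1,1,1,1,1,1,1,1).

Computing H_k = (kernel of ∂_k) / (image of ∂_{k+1}):

  H_0: rank C_0 − rank ∂_1 = 8 − 7 = 1, and the invariant factors of ∂_1 are all 1, so H_0 ≅ Z.
  H_1: rank ker ∂_1 − rank ∂_2 = (24 − 7) − 15 = 2, and the invariant factors of ∂_2 are all 1, so H_1 ≅ Z^2.
  H_2: rank ker ∂_2 − rank ∂_3 = (16 − 15) − 0 = 1, and there is no ∂_3, so H_2 ≅ Z.

H_0 = Z,  H_1 = Z^2,  H_2 = Z.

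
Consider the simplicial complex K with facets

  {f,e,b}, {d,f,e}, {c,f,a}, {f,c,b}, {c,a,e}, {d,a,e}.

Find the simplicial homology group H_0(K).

Fix the vertex order a < b < c < d < e < f and write every simplex with vertices in increasing order. Then dim K = 2 and the simplices of K are:

  0-simplices (6): a, b, c, d, e, f
  1-simplices (12): ac, ad, ae, af, bc, be, bf, ce, cf, de, df, ef
  2-simplices (6): ace, acf, ade, bcf, bef, def

giving chain groups C_0 ≅ Z^6, C_1 ≅ Z^12, C_2 ≅ Z^6.

Boundary ∂_1: C_1 → C_0 is given by ∂[p,q] = [q] − [p]. For instance
  ∂df = f − d.
The 6×12 boundary matrix has rank 5 and Smith normal form diag(1,1,1,1,1).

Boundary ∂_2: C_2 → C_1 acts by ∂[p,q,r] = [q,r] − [p,r] + [p,q]. For instance
  ∂ade = de − ae + ad,
  ∂ace = ce − ae + ac.
The resulting 12×6 matrix has rank 6, and its Smith normal form has invariant factors (1,1,1,1,1,1).

From H_k ≅ ker(∂_k) / im(∂_{k+1}) we obtain:

  H_0: rank C_0 − rank ∂_1 = 6 − 5 = 1, and the invariant factors of ∂_1 are all 1, so H_0 = Z.

H_0 = Z.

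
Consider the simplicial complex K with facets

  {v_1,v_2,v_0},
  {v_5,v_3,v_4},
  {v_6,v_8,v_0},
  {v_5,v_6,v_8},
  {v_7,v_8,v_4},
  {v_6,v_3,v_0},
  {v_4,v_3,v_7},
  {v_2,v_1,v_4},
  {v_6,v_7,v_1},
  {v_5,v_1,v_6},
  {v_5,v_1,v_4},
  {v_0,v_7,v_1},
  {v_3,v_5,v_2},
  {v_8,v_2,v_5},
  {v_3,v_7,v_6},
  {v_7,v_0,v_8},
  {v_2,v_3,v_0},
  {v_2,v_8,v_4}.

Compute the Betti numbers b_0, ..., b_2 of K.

Order the vertices as v_0 < v_1 < v_2 < v_3 < v_4 < v_5 < v_6 < v_7 < v_8. Listing each simplex with vertices in this order, K has dimension 2 with simplices:

  0-simplices (9): [v_0], [v_1], [v_2], [v_3], [v_4], [v_5], [v_6], [v_7], [v_8]
  1-simplices (27): (27 of them)
  2-simplices (18): (18 of them)

so the chain groups are C_0 ≅ Z^9, C_1 ≅ Z^27, C_2 ≅ Z^18.

The boundary map ∂_1: C_1 → C_0 sends each edge [p,q] (with p < q) to q − p.
As a 9×27 matrix over Z this has rank 8, with invariant factors (1,1,1,1,1,1,1,1).

∂_2: C_2 → C_1 maps a triangle to the signed sum of its edges. For instance
  ∂[v_1,v_5,v_6] = [v_5,v_6] − [v_1,v_6] + [v_1,v_5],
  ∂[v_0,v_1,v_2] = [v_1,v_2] − [v_0,v_2] + [v_0,v_1].
As a 27×18 matrix over Z this has rank 18, with invariant factors (1,1,1,1,1,1,1,1,1,1,1,1,1,1,1,1,1,2).

Computing H_k = (kernel of ∂_k) / (image of ∂_{k+1}):

  H_0: rank C_0 − rank ∂_1 = 9 − 8 = 1, and the invariant factors of ∂_1 are all 1, so H_0 ≅ Z.
  H_1: rank ker ∂_1 − rank ∂_2 = (27 − 8) − 18 = 1, and ∂_2 has invariant factor 2 > 1, so H_1 ≅ Z ⊕ Z_2.
  H_2: rank ker ∂_2 − rank ∂_3 = (18 − 18) − 0 = 0, and there is no ∂_3, so H_2 ≅ 0.

(K is a triangulation of the Klein bottle.)

Hence the Betti numbers are b_0 = 1, b_1 = 1, b_2 = 0.

b_0 = 1, b_1 = 1, b_2 = 0.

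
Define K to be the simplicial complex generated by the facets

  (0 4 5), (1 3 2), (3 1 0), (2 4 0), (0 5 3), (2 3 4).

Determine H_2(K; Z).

Fix the vertex order 0 < 1 < 2 < 3 < 4 < 5 and write every simplex with vertices in increasing order. Then dim K = 2 and the simplices of K are:

  0-simplices (6): [0], [1], [2], [3], [4], [5]
  1-simplices (12): [0,1], [0,2], [0,3], [0,4], [0,5], [1,2], [1,3], [2,3], [2,4], [3,4], [3,5], [4,5]
  2-simplices (6): [0,1,3], [0,2,4], [0,3,5], [0,4,5], [1,2,3], [2,3,4]

Hence C_0 ≅ Z^6, C_1 ≅ Z^12, C_2 ≅ Z^6.

Boundary ∂_1: C_1 → C_0 sends each edge [p,q] (with p < q) to q − p. For instance
  ∂[3,5] = [5] − [3].
The resulting 6×12 matrix has rank 5, and its Smith normal form has invariant factors (1,1,1,1,1).

Boundary ∂_2: C_2 → C_1 maps a triangle to the signed sum of its edges. For instance
  ∂[2,3,4] = [3,4] − [2,4] + [2,3],
  ∂[0,3,5] = [3,5] − [0,5] + [0,3].
This gives a 12×6 integer matrix of rank 6; reducing to Smith normal form yields diagonal entries (1,1,1,1,1,1).

Computing H_k = (kernel of ∂_k) / (image of ∂_{k+1}):

  H_2: rank ker ∂_2 − rank ∂_3 = (6 − 6) − 0 = 0, and there is no ∂_3, so H_2 ≅ 0.

H_2 = 0.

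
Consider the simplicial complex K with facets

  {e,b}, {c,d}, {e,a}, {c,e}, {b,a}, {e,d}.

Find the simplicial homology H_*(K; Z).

H_0 ≅ Z,  H_1 ≅ Z^2.

We work with the vertex ordering a < b < c < d < e. The simplices of K, each written with vertices in increasing order, are:

  0-simplices (5): a, b, c, d, e
  1-simplices (6): ab, ae, be, cd, ce, de

so the chain groups are C_0 ≅ Z^5, C_1 ≅ Z^6.

∂_1: C_1 → C_0 sends each edge [p,q] (with p < q) to q − p. For instance
  ∂be = e − b.
As a 5×6 matrix over Z this has rank 4, with invariant factors (1,1,1,1).

From H_k ≅ ker(∂_k) / im(∂_{k+1}) we obtain:

  H_0: rank C_0 − rank ∂_1 = 5 − 4 = 1, and the invariant factors of ∂_1 are all 1, so H_0 ≅ Z.
  H_1: rank ker ∂_1 − rank ∂_2 = (6 − 4) − 0 = 2, and there is no ∂_2, so H_1 ≅ Z^2.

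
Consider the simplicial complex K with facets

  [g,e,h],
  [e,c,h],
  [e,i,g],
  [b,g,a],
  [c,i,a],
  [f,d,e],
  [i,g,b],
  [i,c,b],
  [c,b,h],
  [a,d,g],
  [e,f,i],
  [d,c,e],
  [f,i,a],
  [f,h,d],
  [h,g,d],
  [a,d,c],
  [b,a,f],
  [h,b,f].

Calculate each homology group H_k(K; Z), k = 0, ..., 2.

We work with the vertex ordering a < b < c < d < e < f < g < h < i. The simplices of K, each written with vertices in increasing order, are:

  0-simplices (9): a, b, c, d, e, f, g, h, i
  1-simplices (27): ab, ac, ad, af, ag, ai, bc, bf, bg, bh, bi, cd, ce, ch, ci, de, df, dg, dh, ef, eg, eh, ei, fh, fi, gh, gi
  2-simplices (18): abf, abg, acd, aci, adg, afi, bch, bci, bfh, bgi, cde, ceh, def, dfh, dgh, efi, egh, egi

so the chain groups are C_0 ≅ Z^9, C_1 ≅ Z^27, C_2 ≅ Z^18.

∂_1: C_1 → C_0 sends each edge [p,q] (with p < q) to q − p.
The 9×27 boundary matrix has rank 8 and Smith normal form diag(1,1,1,1,1,1,1,1).

∂_2: C_2 → C_1 sends each 2-simplex [p,q,r] to [q,r] − [p,r] + [p,q]. For instance
  ∂cde = de − ce + cd,
  ∂aci = ci − ai + ac.
The 27×18 boundary matrix has rank 18 and Smith normal form diag(1,1,1,1,1,1,1,1,1,1,1,1,1,1,1,1,1,2).

Computing H_k = (kernel of ∂_k) / (image of ∂_{k+1}):

  H_0: rank C_0 − rank ∂_1 = 9 − 8 = 1, and the invariant factors of ∂_1 are all 1, so H_0 ≅ Z.
  H_1: rank ker ∂_1 − rank ∂_2 = (27 − 8) − 18 = 1, and ∂_2 has invariant factor 2 > 1, so H_1 ≅ Z × Z/2.
  H_2: rank ker ∂_2 − rank ∂_3 = (18 − 18) − 0 = 0, and there is no ∂_3, so H_2 ≅ 0.

H_0 ≅ Z,  H_1 ≅ Z × Z/2,  H_2 = 0.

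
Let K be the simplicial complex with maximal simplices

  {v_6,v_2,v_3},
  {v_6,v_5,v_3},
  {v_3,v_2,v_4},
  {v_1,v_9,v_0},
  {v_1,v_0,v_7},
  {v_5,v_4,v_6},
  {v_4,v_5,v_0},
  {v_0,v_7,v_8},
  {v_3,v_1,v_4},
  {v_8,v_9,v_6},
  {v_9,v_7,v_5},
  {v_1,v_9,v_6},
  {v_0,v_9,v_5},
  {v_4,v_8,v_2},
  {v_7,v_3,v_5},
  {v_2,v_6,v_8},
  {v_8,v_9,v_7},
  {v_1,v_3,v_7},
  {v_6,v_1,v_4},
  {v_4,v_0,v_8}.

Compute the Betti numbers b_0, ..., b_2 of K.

Fix the vertex order v_0 < v_1 < v_2 < v_3 < v_4 < v_5 < v_6 < v_7 < v_8 < v_9 and write every simplex with vertices in increasing order. Then dim K = 2 and the simplices of K are:

  0-simplices (10): [v_0], [v_1], [v_2], [v_3], [v_4], [v_5], [v_6], [v_7], [v_8], [v_9]
  1-simplices (30): (30 of them)
  2-simplices (20): (20 of them)

Hence C_0 ≅ Z^10, C_1 ≅ Z^30, C_2 ≅ Z^20.

The boundary map ∂_1: C_1 → C_0 maps an edge to its endpoints' difference, ∂[p,q] = q − p. For instance
  ∂[v_1,v_6] = [v_6] − [v_1].
The resulting 10×30 matrix has rank 9, and its Smith normal form has invariant factors (1,1,1,1,1,1,1,1,1).

The boundary map ∂_2: C_2 → C_1 acts by ∂[p,q,r] = [q,r] − [p,r] + [p,q]. For instance
  ∂[v_2,v_4,v_8] = [v_4,v_8] − [v_2,v_8] + [v_2,v_4],
  ∂[v_0,v_5,v_9] = [v_5,v_9] − [v_0,v_9] + [v_0,v_5].
The 30×20 boundary matrix has rank 20 and Smith normal form diag(1,1,1,1,1,1,1,1,1,1,1,1,1,1,1,1,1,1,1,2).

Computing H_k = (kernel of ∂_k) / (image of ∂_{k+1}):

  H_0: rank C_0 − rank ∂_1 = 10 − 9 = 1, and the invariant factors of ∂_1 are all 1, so H_0 = Z.
  H_1: rank ker ∂_1 − rank ∂_2 = (30 − 9) − 20 = 1, and ∂_2 has invariant factor 2 > 1, so H_1 = Z ⊕ Z/2.
  H_2: rank ker ∂_2 − rank ∂_3 = (20 − 20) − 0 = 0, and there is no ∂_3, so H_2 = 0.

Hence the Betti numbers are b_0 = 1, b_1 = 1, b_2 = 0.

b_0 = 1, b_1 = 1, b_2 = 0.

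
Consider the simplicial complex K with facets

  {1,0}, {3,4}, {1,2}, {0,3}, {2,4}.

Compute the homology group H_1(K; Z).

We work with the vertex ordering 0 < 1 < 2 < 3 < 4. The simplices of K, each written with vertices in increasing order, are:

  0-simplices (5): [0], [1], [2], [3], [4]
  1-simplices (5): [0,1], [0,3], [1,2], [2,4], [3,4]

so the chain groups are C_0 ≅ Z^5, C_1 ≅ Z^5.

The boundary map ∂_1: C_1 → C_0 maps an edge to its endpoints' difference, ∂[p,q] = q − p.
The resulting 5×5 matrix has rank 4, and its Smith normal form has invariant factors (1,1,1,1).

Now H_k = ker ∂_k / im ∂_{k+1}, so:

  H_1: rank ker ∂_1 − rank ∂_2 = (5 − 4) − 0 = 1, and there is no ∂_2, so H_1 ≅ Z.

(K is a triangulation of the circle S^1.)

H_1 ≅ Z.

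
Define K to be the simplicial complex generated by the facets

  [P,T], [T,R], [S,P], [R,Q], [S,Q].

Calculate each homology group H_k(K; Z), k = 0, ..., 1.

K has 5 vertices, 5 edges.
rank ∂_0 = 0, rank ∂_1 = 4 ⇒ b_0 = 5 − 0 − 4 = 1; all invariant factors of ∂_1 are 1 so no torsion. So H_0 = Z.
rank ∂_1 = 4, rank ∂_2 = 0 ⇒ b_1 = 5 − 4 − 0 = 1. So H_1 = Z.

H_0 ≅ Z,  H_1 ≅ Z.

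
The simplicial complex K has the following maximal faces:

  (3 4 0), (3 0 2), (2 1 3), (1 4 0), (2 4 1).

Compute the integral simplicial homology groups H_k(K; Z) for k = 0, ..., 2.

H_0 = Z,  H_1 = Z,  H_2 = 0.

Fix the vertex order 0 < 1 < 2 < 3 < 4 and write every simplex with vertices in increasing order. Then dim K = 2 and the simplices of K are:

  0-simplices (5): [0], [1], [2], [3], [4]
  1-simplices (10): [0,1], [0,2], [0,3], [0,4], [1,2], [1,3], [1,4], [2,3], [2,4], [3,4]
  2-simplices (5): [0,1,4], [0,2,3], [0,3,4], [1,2,3], [1,2,4]

giving chain groups C_0 ≅ Z^5, C_1 ≅ Z^10, C_2 ≅ Z^5.

∂_1: C_1 → C_0 maps an edge to its endpoints' difference, ∂[p,q] = q − p. For instance
  ∂[0,3] = [3] − [0].
The resulting 5×10 matrix has rank 4, and its Smith normal form has invariant factors (1,1,1,1).

The boundary map ∂_2: C_2 → C_1 acts by ∂[p,q,r] = [q,r] − [p,r] + [p,q]. For instance
  ∂[0,3,4] = [3,4] − [0,4] + [0,3],
  ∂[1,2,3] = [2,3] − [1,3] + [1,2].
The 10×5 boundary matrix has rank 5 and Smith normal form diag(1,1,1,1,1).

Reading off H_k = ker ∂_k / im ∂_{k+1}:

  H_0: rank C_0 − rank ∂_1 = 5 − 4 = 1, and the invariant factors of ∂_1 are all 1, so H_0 = Z.
  H_1: rank ker ∂_1 − rank ∂_2 = (10 − 4) − 5 = 1, and the invariant factors of ∂_2 are all 1, so H_1 = Z.
  H_2: rank ker ∂_2 − rank ∂_3 = (5 − 5) − 0 = 0, and there is no ∂_3, so H_2 = 0.

(K is a triangulation of the Möbius band.)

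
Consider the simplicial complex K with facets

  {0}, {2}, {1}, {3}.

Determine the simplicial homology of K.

H_0 ≅ Z^4.

Order the vertices as 0 < 1 < 2 < 3. Listing each simplex with vertices in this order, K has dimension 0 with simplices:

  0-simplices (4): [0], [1], [2], [3]

so the chain groups are C_0 ≅ Z^4.

Reading off H_k = ker ∂_k / im ∂_{k+1}:

  H_0: rank C_0 − rank ∂_1 = 4 − 0 = 4, and there is no ∂_1, so H_0 ≅ Z^4.

(K is a triangulation of a set of 4 points.)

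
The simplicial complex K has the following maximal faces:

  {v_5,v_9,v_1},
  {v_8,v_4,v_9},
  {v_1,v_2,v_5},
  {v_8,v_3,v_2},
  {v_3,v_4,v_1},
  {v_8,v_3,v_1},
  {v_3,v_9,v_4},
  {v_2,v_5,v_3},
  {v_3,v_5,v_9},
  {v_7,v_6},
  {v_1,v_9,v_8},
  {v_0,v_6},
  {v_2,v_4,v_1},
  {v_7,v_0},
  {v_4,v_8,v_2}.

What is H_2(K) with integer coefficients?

H_2 = 0.

Order the vertices as v_0 < v_1 < v_2 < v_3 < v_4 < v_5 < v_6 < v_7 < v_8 < v_9. Listing each simplex with vertices in this order, K has dimension 2 with simplices:

  0-simplices (10): [v_0], [v_1], [v_2], [v_3], [v_4], [v_5], [v_6], [v_7], [v_8], [v_9]
  1-simplices (21): (21 of them)
  2-simplices (12): (12 of them)

giving chain groups C_0 ≅ Z^10, C_1 ≅ Z^21, C_2 ≅ Z^12.

The boundary map ∂_1: C_1 → C_0 maps an edge to its endpoints' difference, ∂[p,q] = q − p.
This gives a 10×21 integer matrix of rank 8; reducing to Smith normal form yields diagonal entries (1,1,1,1,1,1,1,1).

The boundary map ∂_2: C_2 → C_1 acts by ∂[p,q,r] = [q,r] − [p,r] + [p,q]. For instance
  ∂[v_1,v_3,v_4] = [v_3,v_4] − [v_1,v_4] + [v_1,v_3],
  ∂[v_3,v_5,v_9] = [v_5,v_9] − [v_3,v_9] + [v_3,v_5].
As a 21×12 matrix over Z this has rank 12, with invariant factors (1,1,1,1,1,1,1,1,1,1,1,2).

Computing H_k = (kernel of ∂_k) / (image of ∂_{k+1}):

  H_2: rank ker ∂_2 − rank ∂_3 = (12 − 12) − 0 = 0, and there is no ∂_3, so H_2 ≅ 0.

(K is a triangulation of the disjoint union of the circle S^1 and the real projective plane RP^2.)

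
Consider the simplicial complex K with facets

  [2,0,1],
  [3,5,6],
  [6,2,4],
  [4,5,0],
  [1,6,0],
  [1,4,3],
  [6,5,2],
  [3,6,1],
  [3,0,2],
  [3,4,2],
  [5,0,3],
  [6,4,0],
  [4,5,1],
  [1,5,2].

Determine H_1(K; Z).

Take the total order 0 < 1 < 2 < 3 < 4 < 5 < 6 on the vertex set. Then K (dimension 2) consists of the simplices:

  0-simplices (7): [0], [1], [2], [3], [4], [5], [6]
  1-simplices (21): [0,1], [0,2], [0,3], [0,4], [0,5], [0,6], [1,2], [1,3], [1,4], [1,5], [1,6], [2,3], [2,4], [2,5], [2,6], [3,4], [3,5], [3,6], [4,5], [4,6], [5,6]
  2-simplices (14): [0,1,2], [0,1,6], [0,2,3], [0,3,5], [0,4,5], [0,4,6], [1,2,5], [1,3,4], [1,3,6], [1,4,5], [2,3,4], [2,4,6], [2,5,6], [3,5,6]

so the chain groups are C_0 ≅ Z^7, C_1 ≅ Z^21, C_2 ≅ Z^14.

The boundary map ∂_1: C_1 → C_0 sends each edge [p,q] (with p < q) to q − p. For instance
  ∂[3,5] = [5] − [3].
The resulting 7×21 matrix has rank 6, and its Smith normal form has invariant factors (1,1,1,1,1,1).

∂_2: C_2 → C_1 maps a triangle to the signed sum of its edges. For instance
  ∂[0,1,6] = [1,6] − [0,6] + [0,1],
  ∂[0,4,5] = [4,5] − [0,5] + [0,4].
As a 21×14 matrix over Z this has rank 13, with invariant factors (1,1,1,1,1,1,1,1,1,1,1,1,1).

Now H_k = ker ∂_k / im ∂_{k+1}, so:

  H_1: rank ker ∂_1 − rank ∂_2 = (21 − 6) − 13 = 2, and the invariant factors of ∂_2 are all 1, so H_1 ≅ Z^2.

H_1 = Z^2.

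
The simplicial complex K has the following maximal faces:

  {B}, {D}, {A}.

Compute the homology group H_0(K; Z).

H_0 ≅ Z^3.

Take the total order A < B < D on the vertex set. Then K (dimension 0) consists of the simplices:

  0-simplices (3): A, B, D

giving chain groups C_0 ≅ Z^3.

Computing H_k = (kernel of ∂_k) / (image of ∂_{k+1}):

  H_0: rank C_0 − rank ∂_1 = 3 − 0 = 3, and there is no ∂_1, so H_0 ≅ Z^3.

(K is a triangulation of a set of 3 points.)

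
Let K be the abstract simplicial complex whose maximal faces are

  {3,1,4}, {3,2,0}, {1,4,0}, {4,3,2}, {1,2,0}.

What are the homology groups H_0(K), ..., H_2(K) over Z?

H_0 = Z,  H_1 = Z,  H_2 = 0.

We work with the vertex ordering 0 < 1 < 2 < 3 < 4. The simplices of K, each written with vertices in increasing order, are:

  0-simplices (5): [0], [1], [2], [3], [4]
  1-simplices (10): [0,1], [0,2], [0,3], [0,4], [1,2], [1,3], [1,4], [2,3], [2,4], [3,4]
  2-simplices (5): [0,1,2], [0,1,4], [0,2,3], [1,3,4], [2,3,4]

so the chain groups are C_0 ≅ Z^5, C_1 ≅ Z^10, C_2 ≅ Z^5.

∂_1: C_1 → C_0 is given by ∂[p,q] = [q] − [p]. For instance
  ∂[1,3] = [3] − [1].
The resulting 5×10 matrix has rank 4, and its Smith normal form has invariant factors (1,1,1,1).

∂_2: C_2 → C_1 acts by ∂[p,q,r] = [q,r] − [p,r] + [p,q]. For instance
  ∂[0,1,2] = [1,2] − [0,2] + [0,1],
  ∂[0,2,3] = [2,3] − [0,3] + [0,2].
The resulting 10×5 matrix has rank 5, and its Smith normal form has invariant factors (1,1,1,1,1).

Reading off H_k = ker ∂_k / im ∂_{k+1}:

  H_0: rank C_0 − rank ∂_1 = 5 − 4 = 1, and the invariant factors of ∂_1 are all 1, so H_0 ≅ Z.
  H_1: rank ker ∂_1 − rank ∂_2 = (10 − 4) − 5 = 1, and the invariant factors of ∂_2 are all 1, so H_1 ≅ Z.
  H_2: rank ker ∂_2 − rank ∂_3 = (5 − 5) − 0 = 0, and there is no ∂_3, so H_2 ≅ 0.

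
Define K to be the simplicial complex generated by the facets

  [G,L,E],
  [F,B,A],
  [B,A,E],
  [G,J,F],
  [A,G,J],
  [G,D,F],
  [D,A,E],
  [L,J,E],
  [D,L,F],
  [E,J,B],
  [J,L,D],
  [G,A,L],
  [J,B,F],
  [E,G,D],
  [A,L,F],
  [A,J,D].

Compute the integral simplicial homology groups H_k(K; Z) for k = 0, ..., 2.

K has 8 vertices, 24 edges, 16 triangles.
rank ∂_0 = 0, rank ∂_1 = 7 ⇒ b_0 = 8 − 0 − 7 = 1; all invariant factors of ∂_1 are 1 so no torsion. So H_0 = Z.
rank ∂_1 = 7, rank ∂_2 = 15 ⇒ b_1 = 24 − 7 − 15 = 2; all invariant factors of ∂_2 are 1 so no torsion. So H_1 = Z^2.
rank ∂_2 = 15, rank ∂_3 = 0 ⇒ b_2 = 16 − 15 − 0 = 1. So H_2 = Z.

H_0 = Z,  H_1 = Z^2,  H_2 = Z.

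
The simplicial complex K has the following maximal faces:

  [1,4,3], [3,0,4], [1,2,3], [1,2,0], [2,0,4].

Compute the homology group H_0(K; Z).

H_0 = Z.

Order the vertices as 0 < 1 < 2 < 3 < 4. Listing each simplex with vertices in this order, K has dimension 2 with simplices:

  0-simplices (5): [0], [1], [2], [3], [4]
  1-simplices (10): [0,1], [0,2], [0,3], [0,4], [1,2], [1,3], [1,4], [2,3], [2,4], [3,4]
  2-simplices (5): [0,1,2], [0,2,4], [0,3,4], [1,2,3], [1,3,4]

so the chain groups are C_0 ≅ Z^5, C_1 ≅ Z^10, C_2 ≅ Z^5.

Boundary ∂_1: C_1 → C_0 is given by ∂[p,q] = [q] − [p].
This gives a 5×10 integer matrix of rank 4; reducing to Smith normal form yields diagonal entries (1,1,1,1).

Boundary ∂_2: C_2 → C_1 maps a triangle to the signed sum of its edges. For instance
  ∂[1,2,3] = [2,3] − [1,3] + [1,2],
  ∂[1,3,4] = [3,4] − [1,4] + [1,3].
As a 10×5 matrix over Z this has rank 5, with invariant factors (1,1,1,1,1).

Now H_k = ker ∂_k / im ∂_{k+1}, so:

  H_0: rank C_0 − rank ∂_1 = 5 − 4 = 1, and the invariant factors of ∂_1 are all 1, so H_0 ≅ Z.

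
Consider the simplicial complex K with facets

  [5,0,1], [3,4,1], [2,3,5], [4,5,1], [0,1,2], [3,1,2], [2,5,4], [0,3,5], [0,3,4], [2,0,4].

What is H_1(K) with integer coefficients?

H_1 = Z/2.

K has 6 vertices, 15 edges, 10 triangles.
rank ∂_1 = 5, rank ∂_2 = 10 ⇒ b_1 = 15 − 5 − 10 = 0; ∂_2 has invariant factor(s) [2] giving torsion. So H_1 ≅ Z/2.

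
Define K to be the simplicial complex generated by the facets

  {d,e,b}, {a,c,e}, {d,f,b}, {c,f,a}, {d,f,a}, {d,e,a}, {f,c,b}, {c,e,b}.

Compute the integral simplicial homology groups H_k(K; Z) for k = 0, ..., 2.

Fix the vertex order a < b < c < d < e < f and write every simplex with vertices in increasing order. Then dim K = 2 and the simplices of K are:

  0-simplices (6): a, b, c, d, e, f
  1-simplices (12): ac, ad, ae, af, bc, bd, be, bf, ce, cf, de, df
  2-simplices (8): ace, acf, ade, adf, bce, bcf, bde, bdf

Hence C_0 ≅ Z^6, C_1 ≅ Z^12, C_2 ≅ Z^8.

The boundary map ∂_1: C_1 → C_0 maps an edge to its endpoints' difference, ∂[p,q] = q − p.
This gives a 6×12 integer matrix of rank 5; reducing to Smith normal form yields diagonal entries (1,1,1,1,1).

∂_2: C_2 → C_1 sends each 2-simplex [p,q,r] to [q,r] − [p,r] + [p,q]. For instance
  ∂bcf = cf − bf + bc,
  ∂adf = df − af + ad.
The 12×8 boundary matrix has rank 7 and Smith normal form diag(1,1,1,1,1,1,1).

Now H_k = ker ∂_k / im ∂_{k+1}, so:

  H_0: rank C_0 − rank ∂_1 = 6 − 5 = 1, and the invariant factors of ∂_1 are all 1, so H_0 = Z.
  H_1: rank ker ∂_1 − rank ∂_2 = (12 − 5) − 7 = 0, and the invariant factors of ∂_2 are all 1, so H_1 = 0.
  H_2: rank ker ∂_2 − rank ∂_3 = (8 − 7) − 0 = 1, and there is no ∂_3, so H_2 = Z.

(K is a triangulation of the 2-sphere S^2.)

H_0 ≅ Z,  H_1 = 0,  H_2 ≅ Z.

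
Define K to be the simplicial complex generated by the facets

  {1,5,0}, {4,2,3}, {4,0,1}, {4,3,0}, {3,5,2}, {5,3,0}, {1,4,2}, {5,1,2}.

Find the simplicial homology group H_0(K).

H_0 ≅ Z.

Order the vertices as 0 < 1 < 2 < 3 < 4 < 5. Listing each simplex with vertices in this order, K has dimension 2 with simplices:

  0-simplices (6): [0], [1], [2], [3], [4], [5]
  1-simplices (12): [0,1], [0,3], [0,4], [0,5], [1,2], [1,4], [1,5], [2,3], [2,4], [2,5], [3,4], [3,5]
  2-simplices (8): [0,1,4], [0,1,5], [0,3,4], [0,3,5], [1,2,4], [1,2,5], [2,3,4], [2,3,5]

Hence C_0 ≅ Z^6, C_1 ≅ Z^12, C_2 ≅ Z^8.

Boundary ∂_1: C_1 → C_0 maps an edge to its endpoints' difference, ∂[p,q] = q − p.
This gives a 6×12 integer matrix of rank 5; reducing to Smith normal form yields diagonal entries (1,1,1,1,1).

The boundary map ∂_2: C_2 → C_1 sends each 2-simplex [p,q,r] to [q,r] − [p,r] + [p,q]. For instance
  ∂[0,1,5] = [1,5] − [0,5] + [0,1],
  ∂[1,2,4] = [2,4] − [1,4] + [1,2].
The 12×8 boundary matrix has rank 7 and Smith normal form diag(1,1,1,1,1,1,1).

Now H_k = ker ∂_k / im ∂_{k+1}, so:

  H_0: rank C_0 − rank ∂_1 = 6 − 5 = 1, and the invariant factors of ∂_1 are all 1, so H_0 = Z.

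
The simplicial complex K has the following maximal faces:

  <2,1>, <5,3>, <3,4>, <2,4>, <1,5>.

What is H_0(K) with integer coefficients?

H_0 = Z.

K has 5 vertices, 5 edges.
rank ∂_0 = 0, rank ∂_1 = 4 ⇒ b_0 = 5 − 0 − 4 = 1; all invariant factors of ∂_1 are 1 so no torsion. So H_0 ≅ Z.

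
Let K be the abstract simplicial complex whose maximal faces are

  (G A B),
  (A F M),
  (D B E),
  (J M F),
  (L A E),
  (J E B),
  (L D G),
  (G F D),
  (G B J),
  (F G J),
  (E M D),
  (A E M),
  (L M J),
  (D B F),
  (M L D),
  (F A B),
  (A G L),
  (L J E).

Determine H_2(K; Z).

H_2 ≅ 0.

Order the vertices as A < B < D < E < F < G < J < L < M. Listing each simplex with vertices in this order, K has dimension 2 with simplices:

  0-simplices (9): A, B, D, E, F, G, J, L, M
  1-simplices (27): AB, AE, AF, AG, AL, AM, BD, BE, BF, BG, BJ, DE, DF, DG, DL, DM, EJ, EL, EM, FG, FJ, FM, GJ, GL, JL, JM, LM
  2-simplices (18): ABF, ABG, AEL, AEM, AFM, AGL, BDE, BDF, BEJ, BGJ, DEM, DFG, DGL, DLM, EJL, FGJ, FJM, JLM

so the chain groups are C_0 ≅ Z^9, C_1 ≅ Z^27, C_2 ≅ Z^18.

The boundary map ∂_1: C_1 → C_0 is given by ∂[p,q] = [q] − [p].
As a 9×27 matrix over Z this has rank 8, with invariant factors (1,1,1,1,1,1,1,1).

The boundary map ∂_2: C_2 → C_1 maps a triangle to the signed sum of its edges. For instance
  ∂BDE = DE − BE + BD,
  ∂AEL = EL − AL + AE.
The resulting 27×18 matrix has rank 18, and its Smith normal form has invariant factors (1,1,1,1,1,1,1,1,1,1,1,1,1,1,1,1,1,2).

Computing H_k = (kernel of ∂_k) / (image of ∂_{k+1}):

  H_2: rank ker ∂_2 − rank ∂_3 = (18 − 18) − 0 = 0, and there is no ∂_3, so H_2 ≅ 0.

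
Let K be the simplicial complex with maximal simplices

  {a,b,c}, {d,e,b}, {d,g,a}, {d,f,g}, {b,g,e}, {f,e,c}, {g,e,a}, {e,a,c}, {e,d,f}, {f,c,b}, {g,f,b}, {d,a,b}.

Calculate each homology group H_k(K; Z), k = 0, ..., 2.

H_0 ≅ Z,  H_1 ≅ Z/2,  H_2 = 0.

Fix the vertex order a < b < c < d < e < f < g and write every simplex with vertices in increasing order. Then dim K = 2 and the simplices of K are:

  0-simplices (7): a, b, c, d, e, f, g
  1-simplices (18): ab, ac, ad, ae, ag, bc, bd, be, bf, bg, ce, cf, de, df, dg, ef, eg, fg
  2-simplices (12): abc, abd, ace, adg, aeg, bcf, bde, beg, bfg, cef, def, dfg

giving chain groups C_0 ≅ Z^7, C_1 ≅ Z^18, C_2 ≅ Z^12.

Boundary ∂_1: C_1 → C_0 is given by ∂[p,q] = [q] − [p].
The resulting 7×18 matrix has rank 6, and its Smith normal form has invariant factors (1,1,1,1,1,1).

Boundary ∂_2: C_2 → C_1 maps a triangle to the signed sum of its edges. For instance
  ∂aeg = eg − ag + ae,
  ∂adg = dg − ag + ad.
As a 18×12 matrix over Z this has rank 12, with invariant factors (1,1,1,1,1,1,1,1,1,1,1,2).

From H_k ≅ ker(∂_k) / im(∂_{k+1}) we obtain:

  H_0: rank C_0 − rank ∂_1 = 7 − 6 = 1, and the invariant factors of ∂_1 are all 1, so H_0 = Z.
  H_1: rank ker ∂_1 − rank ∂_2 = (18 − 6) − 12 = 0, and ∂_2 has invariant factor 2 > 1, so H_1 = Z/2.
  H_2: rank ker ∂_2 − rank ∂_3 = (12 − 12) − 0 = 0, and there is no ∂_3, so H_2 = 0.

As a check, the Euler characteristic is 7 − 18 + 12 = 1, which agrees with 1 − 0 + 0 = 1.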